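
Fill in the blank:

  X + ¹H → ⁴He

Conserve mass number: A + 1 = 4, so A = 3.
Conserve atomic number: Z + 1 = 2, so Z = 1.
A = 3 and Z = 1 is ³H — a triton.

triton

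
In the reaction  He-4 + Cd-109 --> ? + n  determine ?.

Sn-112

Conserve mass number: 4 + 109 = A + 1, so A = 112.
Conserve atomic number: 2 + 48 = Z + 0, so Z = 50.
Z = 50 is tin, so the species is Sn-112.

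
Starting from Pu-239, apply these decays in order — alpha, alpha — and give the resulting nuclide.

Th-231

Start: (A, Z) = (239, 94).
After α: (235, 92).
After α: (231, 90).
Z = 90 is thorium.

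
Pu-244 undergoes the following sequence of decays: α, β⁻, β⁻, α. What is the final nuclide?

U-236

Start: (A, Z) = (244, 94).
After α: (240, 92).
After β⁻: (240, 93).
After β⁻: (240, 94).
After α: (236, 92).
Z = 92 is uranium.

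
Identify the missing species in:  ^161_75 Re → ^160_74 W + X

proton

Conserve mass number: 161 = 160 + A, so A = 1.
Conserve atomic number: 75 = 74 + Z, so Z = 1.
A = 1 and Z = 1 is ^1_1 H — a proton.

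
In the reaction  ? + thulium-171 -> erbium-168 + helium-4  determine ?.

proton

Conserve mass number: A + 171 = 168 + 4, so A = 1.
Conserve atomic number: Z + 69 = 68 + 2, so Z = 1.
A = 1 and Z = 1 is hydrogen-1 — a proton.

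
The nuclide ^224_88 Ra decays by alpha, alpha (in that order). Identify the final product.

Po-216

Start: (A, Z) = (224, 88).
After α: (220, 86).
After α: (216, 84).
Z = 84 is polonium.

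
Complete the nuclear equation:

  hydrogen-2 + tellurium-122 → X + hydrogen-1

Te-123

Conserve mass number: 2 + 122 = A + 1, so A = 123.
Conserve atomic number: 1 + 52 = Z + 1, so Z = 52.
Z = 52 is tellurium, so the species is tellurium-123.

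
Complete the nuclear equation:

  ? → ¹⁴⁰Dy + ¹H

Conserve mass number: A = 140 + 1, so A = 141.
Conserve atomic number: Z = 66 + 1, so Z = 67.
Z = 67 is holmium, so the species is ¹⁴¹Ho.

Ho-141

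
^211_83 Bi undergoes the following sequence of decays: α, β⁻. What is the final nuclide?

Start: (A, Z) = (211, 83).
After α: (207, 81).
After β⁻: (207, 82).
Z = 82 is lead.

Pb-207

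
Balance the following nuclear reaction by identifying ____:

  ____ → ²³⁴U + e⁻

Conserve mass number: A = 234 + 0, so A = 234.
Conserve atomic number: Z = 92 − 1, so Z = 91.
Z = 91 is protactinium, so the species is ²³⁴Pa.

Pa-234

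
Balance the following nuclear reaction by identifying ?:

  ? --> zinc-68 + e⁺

Ga-68

Conserve mass number: A = 68 + 0, so A = 68.
Conserve atomic number: Z = 30 + 1, so Z = 31.
Z = 31 is gallium, so the species is gallium-68.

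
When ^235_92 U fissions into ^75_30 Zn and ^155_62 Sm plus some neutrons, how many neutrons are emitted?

5

Conserve mass number: 235 = 75 + 155 + k, so k = 235 − 230 = 5.
Check atomic number: 92 = 30 + 62 + 0 = 92. ✓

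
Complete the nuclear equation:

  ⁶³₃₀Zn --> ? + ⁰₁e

Cu-63

Conserve mass number: 63 = A + 0, so A = 63.
Conserve atomic number: 30 = Z + 1, so Z = 29.
Z = 29 is copper, so the species is ⁶³₂₉Cu.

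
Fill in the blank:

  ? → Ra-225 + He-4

Th-229

Conserve mass number: A = 225 + 4, so A = 229.
Conserve atomic number: Z = 88 + 2, so Z = 90.
Z = 90 is thorium, so the species is Th-229.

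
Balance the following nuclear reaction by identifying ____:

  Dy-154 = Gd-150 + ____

Conserve mass number: 154 = 150 + A, so A = 4.
Conserve atomic number: 66 = 64 + Z, so Z = 2.
A = 4 and Z = 2 is He-4 — an alpha particle.

alpha particle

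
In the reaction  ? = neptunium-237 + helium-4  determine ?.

Conserve mass number: A = 237 + 4, so A = 241.
Conserve atomic number: Z = 93 + 2, so Z = 95.
Z = 95 is americium, so the species is americium-241.

Am-241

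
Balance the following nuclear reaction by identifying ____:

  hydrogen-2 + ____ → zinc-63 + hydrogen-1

Conserve mass number: 2 + A = 63 + 1, so A = 62.
Conserve atomic number: 1 + Z = 30 + 1, so Z = 30.
Z = 30 is zinc, so the species is zinc-62.

Zn-62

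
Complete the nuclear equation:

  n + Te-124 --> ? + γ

Te-125

Conserve mass number: 1 + 124 = A + 0, so A = 125.
Conserve atomic number: 0 + 52 = Z + 0, so Z = 52.
Z = 52 is tellurium, so the species is Te-125.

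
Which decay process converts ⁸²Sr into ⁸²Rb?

ΔA = 82 − 82 = 0; ΔZ = 37 − 38 = -1.
A is unchanged and Z drops by 1 — a proton has become a neutron (β⁺ emission or electron capture).

beta-plus decay or electron capture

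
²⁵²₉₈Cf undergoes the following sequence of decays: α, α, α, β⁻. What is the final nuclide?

Start: (A, Z) = (252, 98).
After α: (248, 96).
After α: (244, 94).
After α: (240, 92).
After β⁻: (240, 93).
Z = 93 is neptunium.

Np-240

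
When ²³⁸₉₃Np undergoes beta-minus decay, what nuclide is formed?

Pu-238

Beta-minus decay: mass number changes by +0, atomic number by +1.
A: 238 = 238; Z: 93 + 1 = 94.
Z = 94 is plutonium, so the daughter is ²³⁸₉₄Pu.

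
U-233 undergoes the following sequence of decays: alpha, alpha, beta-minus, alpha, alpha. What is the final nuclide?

At-217

Start: (A, Z) = (233, 92).
After α: (229, 90).
After α: (225, 88).
After β⁻: (225, 89).
After α: (221, 87).
After α: (217, 85).
Z = 85 is astatine.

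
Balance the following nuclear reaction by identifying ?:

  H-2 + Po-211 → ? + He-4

Bi-209

Conserve mass number: 2 + 211 = A + 4, so A = 209.
Conserve atomic number: 1 + 84 = Z + 2, so Z = 83.
Z = 83 is bismuth, so the species is Bi-209.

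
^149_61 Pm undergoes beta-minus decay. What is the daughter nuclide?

Beta-minus decay: mass number changes by +0, atomic number by +1.
A: 149 = 149; Z: 61 + 1 = 62.
Z = 62 is samarium, so the daughter is ^149_62 Sm.

Sm-149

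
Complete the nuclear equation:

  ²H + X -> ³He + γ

Conserve mass number: 2 + A = 3 + 0, so A = 1.
Conserve atomic number: 1 + Z = 2 + 0, so Z = 1.
A = 1 and Z = 1 is ¹H — a proton.

proton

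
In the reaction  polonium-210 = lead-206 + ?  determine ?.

Conserve mass number: 210 = 206 + A, so A = 4.
Conserve atomic number: 84 = 82 + Z, so Z = 2.
A = 4 and Z = 2 is helium-4 — an alpha particle.

alpha particle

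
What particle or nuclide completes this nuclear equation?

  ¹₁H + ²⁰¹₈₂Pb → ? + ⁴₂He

Conserve mass number: 1 + 201 = A + 4, so A = 198.
Conserve atomic number: 1 + 82 = Z + 2, so Z = 81.
Z = 81 is thallium, so the species is ¹⁹⁸₈₁Tl.

Tl-198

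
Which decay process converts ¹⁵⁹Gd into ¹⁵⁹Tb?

ΔA = 159 − 159 = 0; ΔZ = 65 − 64 = +1.
A is unchanged and Z rises by 1 — a neutron has become a proton (β⁻ decay).

beta-minus decay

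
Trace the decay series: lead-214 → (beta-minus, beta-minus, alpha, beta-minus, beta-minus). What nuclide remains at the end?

Start: (A, Z) = (214, 82).
After β⁻: (214, 83).
After β⁻: (214, 84).
After α: (210, 82).
After β⁻: (210, 83).
After β⁻: (210, 84).
Z = 84 is polonium.

Po-210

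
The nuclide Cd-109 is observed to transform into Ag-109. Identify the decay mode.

beta-plus decay or electron capture

ΔA = 109 − 109 = 0; ΔZ = 47 − 48 = -1.
A is unchanged and Z drops by 1 — a proton has become a neutron (β⁺ emission or electron capture).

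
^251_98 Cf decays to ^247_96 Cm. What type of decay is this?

alpha decay

ΔA = 247 − 251 = -4; ΔZ = 96 − 98 = -2.
A drops by 4 and Z drops by 2 — the signature of alpha emission.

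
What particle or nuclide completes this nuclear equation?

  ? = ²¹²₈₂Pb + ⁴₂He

Conserve mass number: A = 212 + 4, so A = 216.
Conserve atomic number: Z = 82 + 2, so Z = 84.
Z = 84 is polonium, so the species is ²¹⁶₈₄Po.

Po-216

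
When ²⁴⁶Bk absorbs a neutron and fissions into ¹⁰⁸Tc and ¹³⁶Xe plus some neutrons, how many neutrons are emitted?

Conserve mass number: 247 = 108 + 136 + k, so k = 247 − 244 = 3.
Check atomic number: 97 = 43 + 54 + 0 = 97. ✓

3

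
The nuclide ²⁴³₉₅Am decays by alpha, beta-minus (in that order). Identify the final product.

Pu-239

Start: (A, Z) = (243, 95).
After α: (239, 93).
After β⁻: (239, 94).
Z = 94 is plutonium.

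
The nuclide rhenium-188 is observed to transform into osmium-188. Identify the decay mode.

beta-minus decay

ΔA = 188 − 188 = 0; ΔZ = 76 − 75 = +1.
A is unchanged and Z rises by 1 — a neutron has become a proton (β⁻ decay).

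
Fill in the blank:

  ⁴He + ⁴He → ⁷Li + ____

Conserve mass number: 4 + 4 = 7 + A, so A = 1.
Conserve atomic number: 2 + 2 = 3 + Z, so Z = 1.
A = 1 and Z = 1 is ¹H — a proton.

proton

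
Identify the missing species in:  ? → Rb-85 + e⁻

Conserve mass number: A = 85 + 0, so A = 85.
Conserve atomic number: Z = 37 − 1, so Z = 36.
Z = 36 is krypton, so the species is Kr-85.

Kr-85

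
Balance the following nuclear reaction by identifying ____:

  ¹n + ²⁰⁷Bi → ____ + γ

Conserve mass number: 1 + 207 = A + 0, so A = 208.
Conserve atomic number: 0 + 83 = Z + 0, so Z = 83.
Z = 83 is bismuth, so the species is ²⁰⁸Bi.

Bi-208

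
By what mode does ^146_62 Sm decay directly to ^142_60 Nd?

alpha decay

ΔA = 142 − 146 = -4; ΔZ = 60 − 62 = -2.
A drops by 4 and Z drops by 2 — the signature of alpha emission.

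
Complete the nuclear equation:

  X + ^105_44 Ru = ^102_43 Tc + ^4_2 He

proton

Conserve mass number: A + 105 = 102 + 4, so A = 1.
Conserve atomic number: Z + 44 = 43 + 2, so Z = 1.
A = 1 and Z = 1 is ^1_1 H — a proton.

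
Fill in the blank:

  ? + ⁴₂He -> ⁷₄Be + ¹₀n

Conserve mass number: A + 4 = 7 + 1, so A = 4.
Conserve atomic number: Z + 2 = 4 + 0, so Z = 2.
A = 4 and Z = 2 is ⁴₂He — an alpha particle.

alpha particle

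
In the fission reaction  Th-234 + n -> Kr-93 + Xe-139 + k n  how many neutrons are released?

3

Conserve mass number: 235 = 93 + 139 + k, so k = 235 − 232 = 3.
Check atomic number: 90 = 36 + 54 + 0 = 90. ✓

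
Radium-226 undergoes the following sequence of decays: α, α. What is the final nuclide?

Start: (A, Z) = (226, 88).
After α: (222, 86).
After α: (218, 84).
Z = 84 is polonium.

Po-218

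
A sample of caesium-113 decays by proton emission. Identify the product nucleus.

Proton emission: mass number changes by -1, atomic number by -1.
A: 113 − 1 = 112; Z: 55 − 1 = 54.
Z = 54 is xenon, so the daughter is xenon-112.

Xe-112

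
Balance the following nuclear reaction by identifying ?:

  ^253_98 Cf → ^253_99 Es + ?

beta-minus particle

Conserve mass number: 253 = 253 + A, so A = 0.
Conserve atomic number: 98 = 99 + Z, so Z = -1.
A = 0 and Z = -1 is ^0_-1 e — a beta-minus particle.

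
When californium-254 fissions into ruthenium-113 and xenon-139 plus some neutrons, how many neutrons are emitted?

Conserve mass number: 254 = 113 + 139 + k, so k = 254 − 252 = 2.
Check atomic number: 98 = 44 + 54 + 0 = 98. ✓

2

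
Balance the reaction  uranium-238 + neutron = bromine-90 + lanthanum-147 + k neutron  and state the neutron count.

Conserve mass number: 239 = 90 + 147 + k, so k = 239 − 237 = 2.
Check atomic number: 92 = 35 + 57 + 0 = 92. ✓

2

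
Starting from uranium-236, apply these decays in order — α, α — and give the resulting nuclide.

Ra-228

Start: (A, Z) = (236, 92).
After α: (232, 90).
After α: (228, 88).
Z = 88 is radium.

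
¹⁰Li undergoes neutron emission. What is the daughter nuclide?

Li-9

Neutron emission: mass number changes by -1, atomic number by +0.
A: 10 − 1 = 9; Z: 3 = 3.
Z = 3 is lithium, so the daughter is ⁹Li.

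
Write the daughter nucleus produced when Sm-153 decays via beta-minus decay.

Beta-minus decay: mass number changes by +0, atomic number by +1.
A: 153 = 153; Z: 62 + 1 = 63.
Z = 63 is europium, so the daughter is Eu-153.

Eu-153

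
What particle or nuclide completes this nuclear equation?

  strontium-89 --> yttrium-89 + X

beta-minus particle

Conserve mass number: 89 = 89 + A, so A = 0.
Conserve atomic number: 38 = 39 + Z, so Z = -1.
A = 0 and Z = -1 is e⁻ — a beta-minus particle.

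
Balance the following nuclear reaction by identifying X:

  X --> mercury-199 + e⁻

Conserve mass number: A = 199 + 0, so A = 199.
Conserve atomic number: Z = 80 − 1, so Z = 79.
Z = 79 is gold, so the species is gold-199.

Au-199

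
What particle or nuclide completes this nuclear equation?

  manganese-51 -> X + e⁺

Cr-51

Conserve mass number: 51 = A + 0, so A = 51.
Conserve atomic number: 25 = Z + 1, so Z = 24.
Z = 24 is chromium, so the species is chromium-51.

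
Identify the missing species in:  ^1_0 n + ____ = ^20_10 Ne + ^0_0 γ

Ne-19

Conserve mass number: 1 + A = 20 + 0, so A = 19.
Conserve atomic number: 0 + Z = 10 + 0, so Z = 10.
Z = 10 is neon, so the species is ^19_10 Ne.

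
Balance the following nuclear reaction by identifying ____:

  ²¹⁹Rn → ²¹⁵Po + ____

alpha particle

Conserve mass number: 219 = 215 + A, so A = 4.
Conserve atomic number: 86 = 84 + Z, so Z = 2.
A = 4 and Z = 2 is ⁴He — an alpha particle.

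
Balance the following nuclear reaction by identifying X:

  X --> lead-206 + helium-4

Po-210

Conserve mass number: A = 206 + 4, so A = 210.
Conserve atomic number: Z = 82 + 2, so Z = 84.
Z = 84 is polonium, so the species is polonium-210.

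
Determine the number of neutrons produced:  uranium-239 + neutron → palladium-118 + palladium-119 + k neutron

3

Conserve mass number: 240 = 118 + 119 + k, so k = 240 − 237 = 3.
Check atomic number: 92 = 46 + 46 + 0 = 92. ✓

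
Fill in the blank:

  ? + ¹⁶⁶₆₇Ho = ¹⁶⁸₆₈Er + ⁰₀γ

deuteron

Conserve mass number: A + 166 = 168 + 0, so A = 2.
Conserve atomic number: Z + 67 = 68 + 0, so Z = 1.
A = 2 and Z = 1 is ²₁H — a deuteron.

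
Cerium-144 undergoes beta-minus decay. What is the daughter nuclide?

Pr-144

Beta-minus decay: mass number changes by +0, atomic number by +1.
A: 144 = 144; Z: 58 + 1 = 59.
Z = 59 is praseodymium, so the daughter is praseodymium-144.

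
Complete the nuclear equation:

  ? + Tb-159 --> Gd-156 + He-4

Conserve mass number: A + 159 = 156 + 4, so A = 1.
Conserve atomic number: Z + 65 = 64 + 2, so Z = 1.
A = 1 and Z = 1 is H-1 — a proton.

proton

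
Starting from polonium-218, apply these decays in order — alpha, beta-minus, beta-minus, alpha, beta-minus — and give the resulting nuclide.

Bi-210

Start: (A, Z) = (218, 84).
After α: (214, 82).
After β⁻: (214, 83).
After β⁻: (214, 84).
After α: (210, 82).
After β⁻: (210, 83).
Z = 83 is bismuth.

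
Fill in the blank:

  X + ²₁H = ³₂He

proton

Conserve mass number: A + 2 = 3, so A = 1.
Conserve atomic number: Z + 1 = 2, so Z = 1.
A = 1 and Z = 1 is ¹₁H — a proton.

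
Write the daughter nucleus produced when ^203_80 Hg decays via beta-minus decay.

Beta-minus decay: mass number changes by +0, atomic number by +1.
A: 203 = 203; Z: 80 + 1 = 81.
Z = 81 is thallium, so the daughter is ^203_81 Tl.

Tl-203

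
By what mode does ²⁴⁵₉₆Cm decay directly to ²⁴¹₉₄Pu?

ΔA = 241 − 245 = -4; ΔZ = 94 − 96 = -2.
A drops by 4 and Z drops by 2 — the signature of alpha emission.

alpha decay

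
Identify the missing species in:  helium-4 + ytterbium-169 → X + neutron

Hf-172

Conserve mass number: 4 + 169 = A + 1, so A = 172.
Conserve atomic number: 2 + 70 = Z + 0, so Z = 72.
Z = 72 is hafnium, so the species is hafnium-172.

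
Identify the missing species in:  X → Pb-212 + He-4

Po-216

Conserve mass number: A = 212 + 4, so A = 216.
Conserve atomic number: Z = 82 + 2, so Z = 84.
Z = 84 is polonium, so the species is Po-216.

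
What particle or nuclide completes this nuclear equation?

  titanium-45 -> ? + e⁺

Sc-45

Conserve mass number: 45 = A + 0, so A = 45.
Conserve atomic number: 22 = Z + 1, so Z = 21.
Z = 21 is scandium, so the species is scandium-45.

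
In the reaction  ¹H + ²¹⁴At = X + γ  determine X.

Conserve mass number: 1 + 214 = A + 0, so A = 215.
Conserve atomic number: 1 + 85 = Z + 0, so Z = 86.
Z = 86 is radon, so the species is ²¹⁵Rn.

Rn-215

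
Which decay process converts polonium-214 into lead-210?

ΔA = 210 − 214 = -4; ΔZ = 82 − 84 = -2.
A drops by 4 and Z drops by 2 — the signature of alpha emission.

alpha decay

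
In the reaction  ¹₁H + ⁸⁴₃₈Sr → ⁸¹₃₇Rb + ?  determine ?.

alpha particle

Conserve mass number: 1 + 84 = 81 + A, so A = 4.
Conserve atomic number: 1 + 38 = 37 + Z, so Z = 2.
A = 4 and Z = 2 is ⁴₂He — an alpha particle.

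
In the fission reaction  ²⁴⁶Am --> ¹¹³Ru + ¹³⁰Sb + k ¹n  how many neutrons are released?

3

Conserve mass number: 246 = 113 + 130 + k, so k = 246 − 243 = 3.
Check atomic number: 95 = 44 + 51 + 0 = 95. ✓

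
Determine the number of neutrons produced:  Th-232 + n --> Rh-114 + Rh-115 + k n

4

Conserve mass number: 233 = 114 + 115 + k, so k = 233 − 229 = 4.
Check atomic number: 90 = 45 + 45 + 0 = 90. ✓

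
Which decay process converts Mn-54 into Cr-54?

ΔA = 54 − 54 = 0; ΔZ = 24 − 25 = -1.
A is unchanged and Z drops by 1 — a proton has become a neutron (β⁺ emission or electron capture).

beta-plus decay or electron capture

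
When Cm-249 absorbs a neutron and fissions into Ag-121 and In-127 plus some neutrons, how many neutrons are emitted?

Conserve mass number: 250 = 121 + 127 + k, so k = 250 − 248 = 2.
Check atomic number: 96 = 47 + 49 + 0 = 96. ✓

2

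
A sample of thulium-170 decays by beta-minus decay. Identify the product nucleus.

Beta-minus decay: mass number changes by +0, atomic number by +1.
A: 170 = 170; Z: 69 + 1 = 70.
Z = 70 is ytterbium, so the daughter is ytterbium-170.

Yb-170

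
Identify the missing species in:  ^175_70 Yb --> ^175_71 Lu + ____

Conserve mass number: 175 = 175 + A, so A = 0.
Conserve atomic number: 70 = 71 + Z, so Z = -1.
A = 0 and Z = -1 is ^0_-1 e — a beta-minus particle.

beta-minus particle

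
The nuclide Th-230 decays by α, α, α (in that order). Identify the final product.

Po-218

Start: (A, Z) = (230, 90).
After α: (226, 88).
After α: (222, 86).
After α: (218, 84).
Z = 84 is polonium.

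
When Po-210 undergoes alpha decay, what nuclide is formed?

Alpha decay: mass number changes by -4, atomic number by -2.
A: 210 − 4 = 206; Z: 84 − 2 = 82.
Z = 82 is lead, so the daughter is Pb-206.

Pb-206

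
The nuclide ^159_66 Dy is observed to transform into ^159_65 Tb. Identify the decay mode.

beta-plus decay or electron capture

ΔA = 159 − 159 = 0; ΔZ = 65 − 66 = -1.
A is unchanged and Z drops by 1 — a proton has become a neutron (β⁺ emission or electron capture).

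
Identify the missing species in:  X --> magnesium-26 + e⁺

Al-26

Conserve mass number: A = 26 + 0, so A = 26.
Conserve atomic number: Z = 12 + 1, so Z = 13.
Z = 13 is aluminium, so the species is aluminium-26.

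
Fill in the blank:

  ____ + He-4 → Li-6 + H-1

Conserve mass number: A + 4 = 6 + 1, so A = 3.
Conserve atomic number: Z + 2 = 3 + 1, so Z = 2.
Z = 2 is helium, so the species is He-3.

He-3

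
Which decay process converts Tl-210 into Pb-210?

beta-minus decay

ΔA = 210 − 210 = 0; ΔZ = 82 − 81 = +1.
A is unchanged and Z rises by 1 — a neutron has become a proton (β⁻ decay).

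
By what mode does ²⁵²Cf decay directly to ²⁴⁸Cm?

alpha decay

ΔA = 248 − 252 = -4; ΔZ = 96 − 98 = -2.
A drops by 4 and Z drops by 2 — the signature of alpha emission.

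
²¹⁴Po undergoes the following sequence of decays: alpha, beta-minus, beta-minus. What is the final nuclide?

Po-210

Start: (A, Z) = (214, 84).
After α: (210, 82).
After β⁻: (210, 83).
After β⁻: (210, 84).
Z = 84 is polonium.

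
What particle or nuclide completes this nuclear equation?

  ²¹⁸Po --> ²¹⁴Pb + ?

alpha particle

Conserve mass number: 218 = 214 + A, so A = 4.
Conserve atomic number: 84 = 82 + Z, so Z = 2.
A = 4 and Z = 2 is ⁴He — an alpha particle.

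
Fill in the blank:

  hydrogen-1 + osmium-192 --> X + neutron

Ir-192

Conserve mass number: 1 + 192 = A + 1, so A = 192.
Conserve atomic number: 1 + 76 = Z + 0, so Z = 77.
Z = 77 is iridium, so the species is iridium-192.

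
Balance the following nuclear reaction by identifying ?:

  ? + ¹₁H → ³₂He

deuteron

Conserve mass number: A + 1 = 3, so A = 2.
Conserve atomic number: Z + 1 = 2, so Z = 1.
A = 2 and Z = 1 is ²₁H — a deuteron.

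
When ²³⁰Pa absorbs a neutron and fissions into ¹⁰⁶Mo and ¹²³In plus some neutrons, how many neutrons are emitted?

Conserve mass number: 231 = 106 + 123 + k, so k = 231 − 229 = 2.
Check atomic number: 91 = 42 + 49 + 0 = 91. ✓

2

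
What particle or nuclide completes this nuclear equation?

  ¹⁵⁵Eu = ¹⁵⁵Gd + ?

Conserve mass number: 155 = 155 + A, so A = 0.
Conserve atomic number: 63 = 64 + Z, so Z = -1.
A = 0 and Z = -1 is e⁻ — a beta-minus particle.

beta-minus particle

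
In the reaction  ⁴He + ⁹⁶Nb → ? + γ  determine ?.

Tc-100

Conserve mass number: 4 + 96 = A + 0, so A = 100.
Conserve atomic number: 2 + 41 = Z + 0, so Z = 43.
Z = 43 is technetium, so the species is ¹⁰⁰Tc.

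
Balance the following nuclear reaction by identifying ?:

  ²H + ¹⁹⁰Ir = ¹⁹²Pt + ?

Conserve mass number: 2 + 190 = 192 + A, so A = 0.
Conserve atomic number: 1 + 77 = 78 + Z, so Z = 0.
A = 0 and Z = 0 is γ — a gamma ray.

gamma ray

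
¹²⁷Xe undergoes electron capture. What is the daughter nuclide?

I-127

Electron capture: mass number changes by +0, atomic number by -1.
A: 127 = 127; Z: 54 − 1 = 53.
Z = 53 is iodine, so the daughter is ¹²⁷I.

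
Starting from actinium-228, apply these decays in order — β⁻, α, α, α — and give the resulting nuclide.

Start: (A, Z) = (228, 89).
After β⁻: (228, 90).
After α: (224, 88).
After α: (220, 86).
After α: (216, 84).
Z = 84 is polonium.

Po-216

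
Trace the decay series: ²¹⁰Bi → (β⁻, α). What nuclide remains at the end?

Pb-206

Start: (A, Z) = (210, 83).
After β⁻: (210, 84).
After α: (206, 82).
Z = 82 is lead.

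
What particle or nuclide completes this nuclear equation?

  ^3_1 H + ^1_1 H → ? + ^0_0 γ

Conserve mass number: 3 + 1 = A + 0, so A = 4.
Conserve atomic number: 1 + 1 = Z + 0, so Z = 2.
A = 4 and Z = 2 is ^4_2 He — an alpha particle.

He-4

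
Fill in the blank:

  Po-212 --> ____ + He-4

Conserve mass number: 212 = A + 4, so A = 208.
Conserve atomic number: 84 = Z + 2, so Z = 82.
Z = 82 is lead, so the species is Pb-208.

Pb-208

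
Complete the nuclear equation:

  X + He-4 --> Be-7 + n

alpha particle

Conserve mass number: A + 4 = 7 + 1, so A = 4.
Conserve atomic number: Z + 2 = 4 + 0, so Z = 2.
A = 4 and Z = 2 is He-4 — an alpha particle.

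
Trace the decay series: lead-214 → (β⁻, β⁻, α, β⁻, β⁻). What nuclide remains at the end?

Start: (A, Z) = (214, 82).
After β⁻: (214, 83).
After β⁻: (214, 84).
After α: (210, 82).
After β⁻: (210, 83).
After β⁻: (210, 84).
Z = 84 is polonium.

Po-210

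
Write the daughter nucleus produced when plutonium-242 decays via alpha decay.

U-238

Alpha decay: mass number changes by -4, atomic number by -2.
A: 242 − 4 = 238; Z: 94 − 2 = 92.
Z = 92 is uranium, so the daughter is uranium-238.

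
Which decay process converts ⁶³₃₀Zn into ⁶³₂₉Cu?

beta-plus decay or electron capture

ΔA = 63 − 63 = 0; ΔZ = 29 − 30 = -1.
A is unchanged and Z drops by 1 — a proton has become a neutron (β⁺ emission or electron capture).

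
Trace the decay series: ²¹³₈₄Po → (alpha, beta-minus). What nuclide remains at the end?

Start: (A, Z) = (213, 84).
After α: (209, 82).
After β⁻: (209, 83).
Z = 83 is bismuth.

Bi-209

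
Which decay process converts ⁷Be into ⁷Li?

beta-plus decay or electron capture

ΔA = 7 − 7 = 0; ΔZ = 3 − 4 = -1.
A is unchanged and Z drops by 1 — a proton has become a neutron (β⁺ emission or electron capture).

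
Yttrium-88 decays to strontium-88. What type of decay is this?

ΔA = 88 − 88 = 0; ΔZ = 38 − 39 = -1.
A is unchanged and Z drops by 1 — a proton has become a neutron (β⁺ emission or electron capture).

beta-plus decay or electron capture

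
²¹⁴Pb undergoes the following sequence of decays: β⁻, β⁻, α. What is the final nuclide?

Pb-210

Start: (A, Z) = (214, 82).
After β⁻: (214, 83).
After β⁻: (214, 84).
After α: (210, 82).
Z = 82 is lead.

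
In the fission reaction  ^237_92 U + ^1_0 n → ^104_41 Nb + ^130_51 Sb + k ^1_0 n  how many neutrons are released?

4

Conserve mass number: 238 = 104 + 130 + k, so k = 238 − 234 = 4.
Check atomic number: 92 = 41 + 51 + 0 = 92. ✓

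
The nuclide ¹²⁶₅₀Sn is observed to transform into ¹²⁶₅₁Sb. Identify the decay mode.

ΔA = 126 − 126 = 0; ΔZ = 51 − 50 = +1.
A is unchanged and Z rises by 1 — a neutron has become a proton (β⁻ decay).

beta-minus decay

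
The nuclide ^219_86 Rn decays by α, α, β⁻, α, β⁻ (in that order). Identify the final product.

Pb-207

Start: (A, Z) = (219, 86).
After α: (215, 84).
After α: (211, 82).
After β⁻: (211, 83).
After α: (207, 81).
After β⁻: (207, 82).
Z = 82 is lead.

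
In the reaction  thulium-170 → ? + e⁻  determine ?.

Yb-170

Conserve mass number: 170 = A + 0, so A = 170.
Conserve atomic number: 69 = Z − 1, so Z = 70.
Z = 70 is ytterbium, so the species is ytterbium-170.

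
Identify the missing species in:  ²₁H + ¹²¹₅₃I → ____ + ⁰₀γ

Xe-123

Conserve mass number: 2 + 121 = A + 0, so A = 123.
Conserve atomic number: 1 + 53 = Z + 0, so Z = 54.
Z = 54 is xenon, so the species is ¹²³₅₄Xe.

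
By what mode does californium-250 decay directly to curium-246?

ΔA = 246 − 250 = -4; ΔZ = 96 − 98 = -2.
A drops by 4 and Z drops by 2 — the signature of alpha emission.

alpha decay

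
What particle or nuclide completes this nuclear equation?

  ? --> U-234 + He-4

Pu-238

Conserve mass number: A = 234 + 4, so A = 238.
Conserve atomic number: Z = 92 + 2, so Z = 94.
Z = 94 is plutonium, so the species is Pu-238.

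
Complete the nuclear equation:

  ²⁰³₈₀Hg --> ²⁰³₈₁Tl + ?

beta-minus particle

Conserve mass number: 203 = 203 + A, so A = 0.
Conserve atomic number: 80 = 81 + Z, so Z = -1.
A = 0 and Z = -1 is ⁰₋₁e — a beta-minus particle.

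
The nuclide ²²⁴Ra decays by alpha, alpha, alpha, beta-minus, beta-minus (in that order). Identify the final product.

Start: (A, Z) = (224, 88).
After α: (220, 86).
After α: (216, 84).
After α: (212, 82).
After β⁻: (212, 83).
After β⁻: (212, 84).
Z = 84 is polonium.

Po-212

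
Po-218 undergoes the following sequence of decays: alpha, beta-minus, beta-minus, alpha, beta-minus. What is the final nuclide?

Bi-210

Start: (A, Z) = (218, 84).
After α: (214, 82).
After β⁻: (214, 83).
After β⁻: (214, 84).
After α: (210, 82).
After β⁻: (210, 83).
Z = 83 is bismuth.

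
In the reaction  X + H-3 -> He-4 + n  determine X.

deuteron

Conserve mass number: A + 3 = 4 + 1, so A = 2.
Conserve atomic number: Z + 1 = 2 + 0, so Z = 1.
A = 2 and Z = 1 is H-2 — a deuteron.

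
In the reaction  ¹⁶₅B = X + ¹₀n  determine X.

Conserve mass number: 16 = A + 1, so A = 15.
Conserve atomic number: 5 = Z + 0, so Z = 5.
Z = 5 is boron, so the species is ¹⁵₅B.

B-15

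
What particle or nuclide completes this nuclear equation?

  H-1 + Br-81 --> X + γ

Kr-82

Conserve mass number: 1 + 81 = A + 0, so A = 82.
Conserve atomic number: 1 + 35 = Z + 0, so Z = 36.
Z = 36 is krypton, so the species is Kr-82.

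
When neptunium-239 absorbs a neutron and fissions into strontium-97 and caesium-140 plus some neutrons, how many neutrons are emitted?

Conserve mass number: 240 = 97 + 140 + k, so k = 240 − 237 = 3.
Check atomic number: 93 = 38 + 55 + 0 = 93. ✓

3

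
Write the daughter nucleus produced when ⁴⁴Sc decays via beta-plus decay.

Beta-plus decay: mass number changes by +0, atomic number by -1.
A: 44 = 44; Z: 21 − 1 = 20.
Z = 20 is calcium, so the daughter is ⁴⁴Ca.

Ca-44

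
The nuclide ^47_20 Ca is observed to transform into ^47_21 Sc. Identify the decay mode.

beta-minus decay

ΔA = 47 − 47 = 0; ΔZ = 21 − 20 = +1.
A is unchanged and Z rises by 1 — a neutron has become a proton (β⁻ decay).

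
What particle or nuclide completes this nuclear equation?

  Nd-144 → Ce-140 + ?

alpha particle

Conserve mass number: 144 = 140 + A, so A = 4.
Conserve atomic number: 60 = 58 + Z, so Z = 2.
A = 4 and Z = 2 is He-4 — an alpha particle.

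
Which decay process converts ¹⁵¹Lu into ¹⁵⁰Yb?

proton emission

ΔA = 150 − 151 = -1; ΔZ = 70 − 71 = -1.
A drops by 1 and Z drops by 1 — a proton was emitted.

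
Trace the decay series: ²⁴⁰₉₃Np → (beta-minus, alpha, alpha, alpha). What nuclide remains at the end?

Start: (A, Z) = (240, 93).
After β⁻: (240, 94).
After α: (236, 92).
After α: (232, 90).
After α: (228, 88).
Z = 88 is radium.

Ra-228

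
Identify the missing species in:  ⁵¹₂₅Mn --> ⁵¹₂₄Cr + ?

positron

Conserve mass number: 51 = 51 + A, so A = 0.
Conserve atomic number: 25 = 24 + Z, so Z = 1.
A = 0 and Z = 1 is ⁰₁e — a positron.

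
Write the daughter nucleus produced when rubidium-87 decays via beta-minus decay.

Sr-87

Beta-minus decay: mass number changes by +0, atomic number by +1.
A: 87 = 87; Z: 37 + 1 = 38.
Z = 38 is strontium, so the daughter is strontium-87.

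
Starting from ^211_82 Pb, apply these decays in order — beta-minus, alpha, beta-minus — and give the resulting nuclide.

Pb-207

Start: (A, Z) = (211, 82).
After β⁻: (211, 83).
After α: (207, 81).
After β⁻: (207, 82).
Z = 82 is lead.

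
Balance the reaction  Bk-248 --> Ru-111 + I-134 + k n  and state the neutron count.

3

Conserve mass number: 248 = 111 + 134 + k, so k = 248 − 245 = 3.
Check atomic number: 97 = 44 + 53 + 0 = 97. ✓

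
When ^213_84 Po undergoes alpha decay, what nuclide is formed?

Alpha decay: mass number changes by -4, atomic number by -2.
A: 213 − 4 = 209; Z: 84 − 2 = 82.
Z = 82 is lead, so the daughter is ^209_82 Pb.

Pb-209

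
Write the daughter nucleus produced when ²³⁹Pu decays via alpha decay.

U-235

Alpha decay: mass number changes by -4, atomic number by -2.
A: 239 − 4 = 235; Z: 94 − 2 = 92.
Z = 92 is uranium, so the daughter is ²³⁵U.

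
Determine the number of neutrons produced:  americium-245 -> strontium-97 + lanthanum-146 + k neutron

2

Conserve mass number: 245 = 97 + 146 + k, so k = 245 − 243 = 2.
Check atomic number: 95 = 38 + 57 + 0 = 95. ✓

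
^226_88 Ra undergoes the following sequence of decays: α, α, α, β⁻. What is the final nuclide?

Start: (A, Z) = (226, 88).
After α: (222, 86).
After α: (218, 84).
After α: (214, 82).
After β⁻: (214, 83).
Z = 83 is bismuth.

Bi-214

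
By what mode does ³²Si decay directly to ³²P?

beta-minus decay

ΔA = 32 − 32 = 0; ΔZ = 15 − 14 = +1.
A is unchanged and Z rises by 1 — a neutron has become a proton (β⁻ decay).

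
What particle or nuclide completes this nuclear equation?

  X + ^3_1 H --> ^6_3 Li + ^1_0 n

alpha particle

Conserve mass number: A + 3 = 6 + 1, so A = 4.
Conserve atomic number: Z + 1 = 3 + 0, so Z = 2.
A = 4 and Z = 2 is ^4_2 He — an alpha particle.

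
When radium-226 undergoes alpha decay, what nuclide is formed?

Rn-222

Alpha decay: mass number changes by -4, atomic number by -2.
A: 226 − 4 = 222; Z: 88 − 2 = 86.
Z = 86 is radon, so the daughter is radon-222.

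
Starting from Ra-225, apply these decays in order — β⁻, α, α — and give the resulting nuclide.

Start: (A, Z) = (225, 88).
After β⁻: (225, 89).
After α: (221, 87).
After α: (217, 85).
Z = 85 is astatine.

At-217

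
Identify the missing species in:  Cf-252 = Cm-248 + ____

alpha particle

Conserve mass number: 252 = 248 + A, so A = 4.
Conserve atomic number: 98 = 96 + Z, so Z = 2.
A = 4 and Z = 2 is He-4 — an alpha particle.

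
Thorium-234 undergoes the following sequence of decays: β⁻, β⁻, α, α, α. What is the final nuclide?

Rn-222

Start: (A, Z) = (234, 90).
After β⁻: (234, 91).
After β⁻: (234, 92).
After α: (230, 90).
After α: (226, 88).
After α: (222, 86).
Z = 86 is radon.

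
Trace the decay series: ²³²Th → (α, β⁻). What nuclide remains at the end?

Ac-228

Start: (A, Z) = (232, 90).
After α: (228, 88).
After β⁻: (228, 89).
Z = 89 is actinium.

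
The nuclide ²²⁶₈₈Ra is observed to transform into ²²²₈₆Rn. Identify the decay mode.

alpha decay

ΔA = 222 − 226 = -4; ΔZ = 86 − 88 = -2.
A drops by 4 and Z drops by 2 — the signature of alpha emission.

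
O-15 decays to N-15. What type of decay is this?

ΔA = 15 − 15 = 0; ΔZ = 7 − 8 = -1.
A is unchanged and Z drops by 1 — a proton has become a neutron (β⁺ emission or electron capture).

beta-plus decay or electron capture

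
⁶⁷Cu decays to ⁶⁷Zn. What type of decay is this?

ΔA = 67 − 67 = 0; ΔZ = 30 − 29 = +1.
A is unchanged and Z rises by 1 — a neutron has become a proton (β⁻ decay).

beta-minus decay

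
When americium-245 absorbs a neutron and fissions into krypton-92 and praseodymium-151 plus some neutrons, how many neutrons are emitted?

Conserve mass number: 246 = 92 + 151 + k, so k = 246 − 243 = 3.
Check atomic number: 95 = 36 + 59 + 0 = 95. ✓

3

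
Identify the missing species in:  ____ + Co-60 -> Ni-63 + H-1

Conserve mass number: A + 60 = 63 + 1, so A = 4.
Conserve atomic number: Z + 27 = 28 + 1, so Z = 2.
A = 4 and Z = 2 is He-4 — an alpha particle.

alpha particle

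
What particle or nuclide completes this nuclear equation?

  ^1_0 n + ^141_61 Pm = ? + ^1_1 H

Conserve mass number: 1 + 141 = A + 1, so A = 141.
Conserve atomic number: 0 + 61 = Z + 1, so Z = 60.
Z = 60 is neodymium, so the species is ^141_60 Nd.

Nd-141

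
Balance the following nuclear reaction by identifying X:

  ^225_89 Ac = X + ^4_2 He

Conserve mass number: 225 = A + 4, so A = 221.
Conserve atomic number: 89 = Z + 2, so Z = 87.
Z = 87 is francium, so the species is ^221_87 Fr.

Fr-221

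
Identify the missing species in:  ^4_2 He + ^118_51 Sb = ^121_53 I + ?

Conserve mass number: 4 + 118 = 121 + A, so A = 1.
Conserve atomic number: 2 + 51 = 53 + Z, so Z = 0.
A = 1 and Z = 0 is ^1_0 n — a neutron.

neutron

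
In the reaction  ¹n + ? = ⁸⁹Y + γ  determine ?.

Y-88

Conserve mass number: 1 + A = 89 + 0, so A = 88.
Conserve atomic number: 0 + Z = 39 + 0, so Z = 39.
Z = 39 is yttrium, so the species is ⁸⁸Y.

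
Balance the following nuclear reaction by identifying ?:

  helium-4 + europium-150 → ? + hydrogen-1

Gd-153

Conserve mass number: 4 + 150 = A + 1, so A = 153.
Conserve atomic number: 2 + 63 = Z + 1, so Z = 64.
Z = 64 is gadolinium, so the species is gadolinium-153.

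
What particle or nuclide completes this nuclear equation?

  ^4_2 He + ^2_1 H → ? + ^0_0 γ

Li-6

Conserve mass number: 4 + 2 = A + 0, so A = 6.
Conserve atomic number: 2 + 1 = Z + 0, so Z = 3.
Z = 3 is lithium, so the species is ^6_3 Li.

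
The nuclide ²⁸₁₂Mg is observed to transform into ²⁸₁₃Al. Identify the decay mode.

ΔA = 28 − 28 = 0; ΔZ = 13 − 12 = +1.
A is unchanged and Z rises by 1 — a neutron has become a proton (β⁻ decay).

beta-minus decay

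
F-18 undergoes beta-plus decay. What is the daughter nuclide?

Beta-plus decay: mass number changes by +0, atomic number by -1.
A: 18 = 18; Z: 9 − 1 = 8.
Z = 8 is oxygen, so the daughter is O-18.

O-18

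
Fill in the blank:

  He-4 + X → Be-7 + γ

He-3

Conserve mass number: 4 + A = 7 + 0, so A = 3.
Conserve atomic number: 2 + Z = 4 + 0, so Z = 2.
Z = 2 is helium, so the species is He-3.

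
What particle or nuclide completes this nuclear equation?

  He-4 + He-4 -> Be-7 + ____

Conserve mass number: 4 + 4 = 7 + A, so A = 1.
Conserve atomic number: 2 + 2 = 4 + Z, so Z = 0.
A = 1 and Z = 0 is n — a neutron.

neutron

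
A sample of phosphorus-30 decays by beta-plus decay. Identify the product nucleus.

Si-30

Beta-plus decay: mass number changes by +0, atomic number by -1.
A: 30 = 30; Z: 15 − 1 = 14.
Z = 14 is silicon, so the daughter is silicon-30.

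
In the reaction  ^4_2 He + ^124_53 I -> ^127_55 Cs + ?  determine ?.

neutron

Conserve mass number: 4 + 124 = 127 + A, so A = 1.
Conserve atomic number: 2 + 53 = 55 + Z, so Z = 0.
A = 1 and Z = 0 is ^1_0 n — a neutron.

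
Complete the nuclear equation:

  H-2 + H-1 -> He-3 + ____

gamma ray

Conserve mass number: 2 + 1 = 3 + A, so A = 0.
Conserve atomic number: 1 + 1 = 2 + Z, so Z = 0.
A = 0 and Z = 0 is γ — a gamma ray.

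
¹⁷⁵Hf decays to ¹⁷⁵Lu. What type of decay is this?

beta-plus decay or electron capture

ΔA = 175 − 175 = 0; ΔZ = 71 − 72 = -1.
A is unchanged and Z drops by 1 — a proton has become a neutron (β⁺ emission or electron capture).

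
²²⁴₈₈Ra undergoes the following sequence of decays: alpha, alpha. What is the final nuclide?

Start: (A, Z) = (224, 88).
After α: (220, 86).
After α: (216, 84).
Z = 84 is polonium.

Po-216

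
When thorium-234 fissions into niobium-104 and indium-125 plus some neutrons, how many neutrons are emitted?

Conserve mass number: 234 = 104 + 125 + k, so k = 234 − 229 = 5.
Check atomic number: 90 = 41 + 49 + 0 = 90. ✓

5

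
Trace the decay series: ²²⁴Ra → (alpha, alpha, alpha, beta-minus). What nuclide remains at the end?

Bi-212

Start: (A, Z) = (224, 88).
After α: (220, 86).
After α: (216, 84).
After α: (212, 82).
After β⁻: (212, 83).
Z = 83 is bismuth.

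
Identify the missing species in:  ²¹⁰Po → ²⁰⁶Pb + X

alpha particle

Conserve mass number: 210 = 206 + A, so A = 4.
Conserve atomic number: 84 = 82 + Z, so Z = 2.
A = 4 and Z = 2 is ⁴He — an alpha particle.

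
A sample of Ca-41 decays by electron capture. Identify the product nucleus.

Electron capture: mass number changes by +0, atomic number by -1.
A: 41 = 41; Z: 20 − 1 = 19.
Z = 19 is potassium, so the daughter is K-41.

K-41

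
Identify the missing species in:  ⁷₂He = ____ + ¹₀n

He-6

Conserve mass number: 7 = A + 1, so A = 6.
Conserve atomic number: 2 = Z + 0, so Z = 2.
Z = 2 is helium, so the species is ⁶₂He.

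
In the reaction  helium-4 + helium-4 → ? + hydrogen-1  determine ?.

Conserve mass number: 4 + 4 = A + 1, so A = 7.
Conserve atomic number: 2 + 2 = Z + 1, so Z = 3.
Z = 3 is lithium, so the species is lithium-7.

Li-7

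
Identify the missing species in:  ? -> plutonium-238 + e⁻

Np-238

Conserve mass number: A = 238 + 0, so A = 238.
Conserve atomic number: Z = 94 − 1, so Z = 93.
Z = 93 is neptunium, so the species is neptunium-238.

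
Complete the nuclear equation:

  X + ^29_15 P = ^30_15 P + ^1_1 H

Conserve mass number: A + 29 = 30 + 1, so A = 2.
Conserve atomic number: Z + 15 = 15 + 1, so Z = 1.
A = 2 and Z = 1 is ^2_1 H — a deuteron.

deuteron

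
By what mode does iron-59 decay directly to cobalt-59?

beta-minus decay

ΔA = 59 − 59 = 0; ΔZ = 27 − 26 = +1.
A is unchanged and Z rises by 1 — a neutron has become a proton (β⁻ decay).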